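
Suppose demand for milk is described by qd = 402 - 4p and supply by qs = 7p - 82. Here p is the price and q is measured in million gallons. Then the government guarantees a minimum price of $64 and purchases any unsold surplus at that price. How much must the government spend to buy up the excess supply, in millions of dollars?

14080

Setting quantity demanded equal to quantity supplied, 402 - 4p = 7p - 82, gives p* = 44 and q* = 226.
The floor of 64 is above the equilibrium price 44, so it binds.
At p = 64: qd = 402 - 4·64 = 146 and qs = 7·64 - 82 = 366.
Surplus = qs - qd = 220.
Government expenditure = surplus × support price = 220 × 64 = 14080.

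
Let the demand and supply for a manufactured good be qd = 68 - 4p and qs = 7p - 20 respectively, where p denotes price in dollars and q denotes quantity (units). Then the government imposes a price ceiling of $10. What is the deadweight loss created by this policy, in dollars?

Without the control the market clears where 68 - 4p = 7p - 20, i.e. p* = 8 and q* = 36.
Since 10 is above p* = 8, the ceiling does not bind and the free-market outcome prevails.
Since the control does not bind, no trades are prevented and deadweight loss is zero.

0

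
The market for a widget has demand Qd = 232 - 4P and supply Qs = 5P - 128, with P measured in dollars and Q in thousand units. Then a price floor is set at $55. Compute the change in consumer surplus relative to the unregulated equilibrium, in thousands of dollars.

-630

Without the control the market clears where 232 - 4P = 5P - 128, i.e. P* = 40 and Q* = 72.
Since 55 > 40, the floor is binding.
At P = 55: Qd = 232 - 4·55 = 12 and Qs = 5·55 - 128 = 147.
Consumer surplus without the control is ½ · (58 - 40) · 72 = 648.
With the floor, consumers buy 12 units at 55, so CS = ½ · (58 - 55) · 12 = 18.
Change in consumer surplus = 18 - 648 = -630.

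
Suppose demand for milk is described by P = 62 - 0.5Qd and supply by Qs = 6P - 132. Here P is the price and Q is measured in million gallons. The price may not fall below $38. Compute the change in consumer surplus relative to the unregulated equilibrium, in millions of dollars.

-324

Rearranging demand gives Qd = 124 - 2P. Equilibrium: 124 - 2P = 6P - 132, so 256 = 8P and P* = 32, Q* = 60.
Since 38 > 32, the floor is binding.
At P = 38: Qd = 124 - 2·38 = 48 and Qs = 6·38 - 132 = 96.
Consumer surplus without the control is ½ · (62 - 32) · 60 = 900.
With the floor, consumers buy 48 units at 38, so CS = ½ · (62 - 38) · 48 = 576.
Change in consumer surplus = 576 - 900 = -324.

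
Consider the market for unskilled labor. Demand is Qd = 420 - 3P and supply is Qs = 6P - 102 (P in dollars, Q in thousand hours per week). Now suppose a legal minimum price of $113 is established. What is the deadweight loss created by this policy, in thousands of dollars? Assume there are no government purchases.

6806.25

Equilibrium: 420 - 3P = 6P - 102, so 522 = 9P and P* = 58, Q* = 246.
Since 113 > 58, the floor is binding.
At P = 113: Qd = 420 - 3·113 = 81 and Qs = 6·113 - 102 = 576.
Quantity traded falls to 81. At Q = 81 the demand price is (420 - 81)/3 = 113 and the supply price is (102 + 81)/6 = 30.5.
Deadweight loss = ½ · (113 - 30.5) · (246 - 81) = ½ · 82.5 · 165 = 6806.25.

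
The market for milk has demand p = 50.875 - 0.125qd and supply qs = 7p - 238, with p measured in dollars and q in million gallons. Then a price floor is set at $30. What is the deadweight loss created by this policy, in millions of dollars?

Rearranging demand gives qd = 407 - 8p. In a free market, 407 - 8p = 7p - 238 gives the equilibrium p* = 43, q* = 63.
Since 30 is below p* = 43, the floor does not bind and the free-market outcome prevails.
Since the control does not bind, no trades are prevented and deadweight loss is zero.

0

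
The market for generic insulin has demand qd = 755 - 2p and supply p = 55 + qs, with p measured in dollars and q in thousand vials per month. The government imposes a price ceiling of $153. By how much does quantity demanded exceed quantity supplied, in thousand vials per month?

Rearranging supply gives qs = p - 55. In a free market, 755 - 2p = p - 55 gives the equilibrium p* = 270, q* = 215.
The ceiling of 153 is below the equilibrium price 270, so it binds.
At p = 153: qd = 755 - 2·153 = 449 and qs = 153 - 55 = 98.
Shortage = qd - qs = 449 - 98 = 351.

351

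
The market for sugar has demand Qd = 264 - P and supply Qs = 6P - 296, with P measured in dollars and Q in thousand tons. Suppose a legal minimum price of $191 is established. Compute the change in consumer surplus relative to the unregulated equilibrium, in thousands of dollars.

-14263.5

Equilibrium: 264 - P = 6P - 296, so 560 = 7P and P* = 80, Q* = 184.
Since 191 > 80, the floor is binding.
At P = 191: Qd = 264 - 191 = 73 and Qs = 6·191 - 296 = 850.
Consumer surplus without the control is ½ · (264 - 80) · 184 = 16928.
With the floor, consumers buy 73 units at 191, so CS = ½ · (264 - 191) · 73 = 2664.5.
Change in consumer surplus = 2664.5 - 16928 = -14263.5.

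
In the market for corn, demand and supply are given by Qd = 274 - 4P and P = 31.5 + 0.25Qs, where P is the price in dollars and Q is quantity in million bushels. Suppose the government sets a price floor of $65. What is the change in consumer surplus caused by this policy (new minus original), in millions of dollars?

Rearranging supply gives Qs = 4P - 126. Equilibrium: 274 - 4P = 4P - 126, so 400 = 8P and P* = 50, Q* = 74.
Since 65 > 50, the floor is binding.
At P = 65: Qd = 274 - 4·65 = 14 and Qs = 4·65 - 126 = 134.
Consumer surplus without the control is ½ · (68.5 - 50) · 74 = 684.5.
With the floor, consumers buy 14 units at 65, so CS = ½ · (68.5 - 65) · 14 = 24.5.
Change in consumer surplus = 24.5 - 684.5 = -660.

-660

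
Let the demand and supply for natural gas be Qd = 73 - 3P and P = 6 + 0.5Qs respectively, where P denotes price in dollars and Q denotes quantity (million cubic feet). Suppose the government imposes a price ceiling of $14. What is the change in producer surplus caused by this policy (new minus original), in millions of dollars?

Rearranging supply gives Qs = 2P - 12. Setting quantity demanded equal to quantity supplied, 73 - 3P = 2P - 12, gives P* = 17 and Q* = 22.
Because the ceiling (14) lies below the market-clearing price, it is binding.
At P = 14: Qd = 73 - 3·14 = 31 and Qs = 2·14 - 12 = 16.
Producer surplus without the control is ½ · (17 - 6) · 22 = 121.
With the ceiling, producers sell 16 units at 14, so PS = ½ · (14 - 6) · 16 = 64.
Change in producer surplus = 64 - 121 = -57.

-57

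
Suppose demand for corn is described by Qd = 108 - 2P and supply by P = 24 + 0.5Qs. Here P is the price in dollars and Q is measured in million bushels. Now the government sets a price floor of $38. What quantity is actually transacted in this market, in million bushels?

30

Rearranging supply gives Qs = 2P - 48. Without the control the market clears where 108 - 2P = 2P - 48, i.e. P* = 39 and Q* = 30.
The floor of 38 is below the equilibrium price 39, so it is not binding; the market clears at P* = 39, Q* = 30.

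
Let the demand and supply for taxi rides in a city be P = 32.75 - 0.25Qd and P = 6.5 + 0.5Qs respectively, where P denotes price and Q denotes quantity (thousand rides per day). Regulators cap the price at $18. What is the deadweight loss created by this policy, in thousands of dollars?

Rearranging demand gives Qd = 131 - 4P; rearranging supply gives Qs = 2P - 13. In a free market, 131 - 4P = 2P - 13 gives the equilibrium P* = 24, Q* = 35.
Since 18 < 24, the ceiling is binding.
At P = 18: Qd = 131 - 4·18 = 59 and Qs = 2·18 - 13 = 23.
Quantity traded falls to 23. At Q = 23 the demand price is (131 - 23)/4 = 27 and the supply price is (13 + 23)/2 = 18.
Deadweight loss = ½ · (27 - 18) · (35 - 23) = ½ · 9 · 12 = 54.

54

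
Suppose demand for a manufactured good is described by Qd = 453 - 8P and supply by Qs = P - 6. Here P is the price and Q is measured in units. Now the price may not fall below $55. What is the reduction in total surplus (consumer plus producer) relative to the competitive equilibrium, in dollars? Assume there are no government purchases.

576

Setting quantity demanded equal to quantity supplied, 453 - 8P = P - 6, gives P* = 51 and Q* = 45.
The floor of 55 is above the equilibrium price 51, so it binds.
At P = 55: Qd = 453 - 8·55 = 13 and Qs = 55 - 6 = 49.
Quantity traded falls to 13. At Q = 13 the demand price is (453 - 13)/8 = 55 and the supply price is 6 + 13 = 19.
Deadweight loss = ½ · (55 - 19) · (45 - 13) = ½ · 36 · 32 = 576.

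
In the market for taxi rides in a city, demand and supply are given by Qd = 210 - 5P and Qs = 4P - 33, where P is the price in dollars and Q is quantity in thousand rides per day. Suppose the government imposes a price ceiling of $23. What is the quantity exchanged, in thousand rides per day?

59

Setting quantity demanded equal to quantity supplied, 210 - 5P = 4P - 33, gives P* = 27 and Q* = 75.
Since 23 < 27, the ceiling is binding.
At P = 23: Qd = 210 - 5·23 = 95 and Qs = 4·23 - 33 = 59.
The quantity actually transacted is the short side, supply: 59.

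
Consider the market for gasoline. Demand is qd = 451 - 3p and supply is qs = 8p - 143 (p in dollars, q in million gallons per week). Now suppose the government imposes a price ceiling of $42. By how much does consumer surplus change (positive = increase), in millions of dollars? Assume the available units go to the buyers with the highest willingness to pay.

Setting quantity demanded equal to quantity supplied, 451 - 3p = 8p - 143, gives p* = 54 and q* = 289.
The ceiling of 42 is below the equilibrium price 54, so it binds.
At p = 42: qd = 451 - 3·42 = 325 and qs = 8·42 - 143 = 193.
Consumer surplus without the control is ½ · (451/3 - 54) · 289 = 83521/6.
With the ceiling, 193 units are sold at 42 (assume they go to the highest-value buyers). The demand price at q = 193 is 86, so CS = ½ · [(451/3 - 42) + (86 - 42)] · 193 = 88201/6.
Change in consumer surplus = 88201/6 - 83521/6 = 780.

780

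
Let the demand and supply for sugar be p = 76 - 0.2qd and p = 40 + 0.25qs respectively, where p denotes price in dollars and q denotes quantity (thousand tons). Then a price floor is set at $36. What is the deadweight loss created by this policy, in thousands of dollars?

Rearranging demand gives qd = 380 - 5p; rearranging supply gives qs = 4p - 160. In a free market, 380 - 5p = 4p - 160 gives the equilibrium p* = 60, q* = 80.
The floor of 36 is below the equilibrium price 60, so it is not binding; the market clears at p* = 60, q* = 80.
Since the control does not bind, no trades are prevented and deadweight loss is zero.

0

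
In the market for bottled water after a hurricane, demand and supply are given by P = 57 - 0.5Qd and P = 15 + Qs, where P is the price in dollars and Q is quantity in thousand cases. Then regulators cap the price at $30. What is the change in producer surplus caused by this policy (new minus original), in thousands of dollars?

-279.5

Rearranging demand gives Qd = 114 - 2P; rearranging supply gives Qs = P - 15. Without the control the market clears where 114 - 2P = P - 15, i.e. P* = 43 and Q* = 28.
The ceiling of 30 is below the equilibrium price 43, so it binds.
At P = 30: Qd = 114 - 2·30 = 54 and Qs = 30 - 15 = 15.
Producer surplus without the control is ½ · (43 - 15) · 28 = 392.
With the ceiling, producers sell 15 units at 30, so PS = ½ · (30 - 15) · 15 = 112.5.
Change in producer surplus = 112.5 - 392 = -279.5.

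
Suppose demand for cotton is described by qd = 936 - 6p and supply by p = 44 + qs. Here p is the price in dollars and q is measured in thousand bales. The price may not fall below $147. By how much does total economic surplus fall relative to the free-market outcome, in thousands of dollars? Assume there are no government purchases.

1029

Rearranging supply gives qs = p - 44. Without the control the market clears where 936 - 6p = p - 44, i.e. p* = 140 and q* = 96.
Because the floor (147) lies above the market-clearing price, it is binding.
At p = 147: qd = 936 - 6·147 = 54 and qs = 147 - 44 = 103.
Quantity traded falls to 54. At q = 54 the demand price is (936 - 54)/6 = 147 and the supply price is 44 + 54 = 98.
Deadweight loss = ½ · (147 - 98) · (96 - 54) = ½ · 49 · 42 = 1029.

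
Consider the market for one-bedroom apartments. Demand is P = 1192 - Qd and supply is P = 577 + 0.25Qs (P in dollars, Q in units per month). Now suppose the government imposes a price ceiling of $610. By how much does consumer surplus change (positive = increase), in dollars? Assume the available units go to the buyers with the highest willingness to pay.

-52920

Rearranging demand gives Qd = 1192 - P; rearranging supply gives Qs = 4P - 2308. Equilibrium: 1192 - P = 4P - 2308, so 3500 = 5P and P* = 700, Q* = 492.
The ceiling of 610 is below the equilibrium price 700, so it binds.
At P = 610: Qd = 1192 - 610 = 582 and Qs = 4·610 - 2308 = 132.
Consumer surplus without the control is ½ · (1192 - 700) · 492 = 121032.
With the ceiling, 132 units are sold at 610 (assume they go to the highest-value buyers). The demand price at Q = 132 is 1060, so CS = ½ · [(1192 - 610) + (1060 - 610)] · 132 = 68112.
Change in consumer surplus = 68112 - 121032 = -52920.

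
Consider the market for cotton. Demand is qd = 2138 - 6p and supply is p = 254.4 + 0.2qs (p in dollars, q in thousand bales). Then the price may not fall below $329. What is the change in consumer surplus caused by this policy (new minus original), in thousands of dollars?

-4199

Rearranging supply gives qs = 5p - 1272. Setting quantity demanded equal to quantity supplied, 2138 - 6p = 5p - 1272, gives p* = 310 and q* = 278.
The floor of 329 is above the equilibrium price 310, so it binds.
At p = 329: qd = 2138 - 6·329 = 164 and qs = 5·329 - 1272 = 373.
Consumer surplus without the control is ½ · (1069/3 - 310) · 278 = 19321/3.
With the floor, consumers buy 164 units at 329, so CS = ½ · (1069/3 - 329) · 164 = 6724/3.
Change in consumer surplus = 6724/3 - 19321/3 = -4199.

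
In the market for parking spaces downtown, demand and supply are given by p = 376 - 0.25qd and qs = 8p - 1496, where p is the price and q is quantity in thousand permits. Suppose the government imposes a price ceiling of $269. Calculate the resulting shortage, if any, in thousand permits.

Rearranging demand gives qd = 1504 - 4p. Setting quantity demanded equal to quantity supplied, 1504 - 4p = 8p - 1496, gives p* = 250 and q* = 504.
Since 269 is above p* = 250, the ceiling does not bind and the free-market outcome prevails.
Since the control does not bind, there is no shortage.

0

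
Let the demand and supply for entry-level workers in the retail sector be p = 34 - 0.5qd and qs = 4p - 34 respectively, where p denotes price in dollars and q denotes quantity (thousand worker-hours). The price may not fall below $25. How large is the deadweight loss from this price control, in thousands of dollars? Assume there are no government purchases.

96

Rearranging demand gives qd = 68 - 2p. Setting quantity demanded equal to quantity supplied, 68 - 2p = 4p - 34, gives p* = 17 and q* = 34.
The floor of 25 is above the equilibrium price 17, so it binds.
At p = 25: qd = 68 - 2·25 = 18 and qs = 4·25 - 34 = 66.
Quantity traded falls to 18. At q = 18 the demand price is (68 - 18)/2 = 25 and the supply price is (34 + 18)/4 = 13.
Deadweight loss = ½ · (25 - 13) · (34 - 18) = ½ · 12 · 16 = 96.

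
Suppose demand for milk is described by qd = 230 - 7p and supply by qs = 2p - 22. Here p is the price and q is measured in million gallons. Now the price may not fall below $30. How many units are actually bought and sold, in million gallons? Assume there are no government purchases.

Without the control the market clears where 230 - 7p = 2p - 22, i.e. p* = 28 and q* = 34.
Since 30 > 28, the floor is binding.
At p = 30: qd = 230 - 7·30 = 20 and qs = 2·30 - 22 = 38.
The quantity actually transacted is the short side, demand: 20.

20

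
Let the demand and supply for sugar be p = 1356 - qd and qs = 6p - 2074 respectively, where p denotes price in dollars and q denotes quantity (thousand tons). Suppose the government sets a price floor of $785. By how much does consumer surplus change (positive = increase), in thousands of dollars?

-211957.5

Rearranging demand gives qd = 1356 - p. Equilibrium: 1356 - p = 6p - 2074, so 3430 = 7p and p* = 490, q* = 866.
The floor of 785 is above the equilibrium price 490, so it binds.
At p = 785: qd = 1356 - 785 = 571 and qs = 6·785 - 2074 = 2636.
Consumer surplus without the control is ½ · (1356 - 490) · 866 = 374978.
With the floor, consumers buy 571 units at 785, so CS = ½ · (1356 - 785) · 571 = 163020.5.
Change in consumer surplus = 163020.5 - 374978 = -211957.5.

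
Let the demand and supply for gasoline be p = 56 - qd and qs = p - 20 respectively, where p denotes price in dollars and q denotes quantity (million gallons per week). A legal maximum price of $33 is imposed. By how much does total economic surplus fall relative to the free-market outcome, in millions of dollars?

Rearranging demand gives qd = 56 - p. Setting quantity demanded equal to quantity supplied, 56 - p = p - 20, gives p* = 38 and q* = 18.
The ceiling of 33 is below the equilibrium price 38, so it binds.
At p = 33: qd = 56 - 33 = 23 and qs = 33 - 20 = 13.
Quantity traded falls to 13. At q = 13 the demand price is 56 - 13 = 43 and the supply price is 20 + 13 = 33.
Deadweight loss = ½ · (43 - 33) · (18 - 13) = ½ · 10 · 5 = 25.

25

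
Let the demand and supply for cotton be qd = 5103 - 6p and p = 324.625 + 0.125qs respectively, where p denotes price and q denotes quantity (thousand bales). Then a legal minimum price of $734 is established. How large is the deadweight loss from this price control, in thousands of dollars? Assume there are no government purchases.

Rearranging supply gives qs = 8p - 2597. Setting quantity demanded equal to quantity supplied, 5103 - 6p = 8p - 2597, gives p* = 550 and q* = 1803.
Because the floor (734) lies above the market-clearing price, it is binding.
At p = 734: qd = 5103 - 6·734 = 699 and qs = 8·734 - 2597 = 3275.
Quantity traded falls to 699. At q = 699 the demand price is (5103 - 699)/6 = 734 and the supply price is (2597 + 699)/8 = 412.
Deadweight loss = ½ · (734 - 412) · (1803 - 699) = ½ · 322 · 1104 = 177744.

177744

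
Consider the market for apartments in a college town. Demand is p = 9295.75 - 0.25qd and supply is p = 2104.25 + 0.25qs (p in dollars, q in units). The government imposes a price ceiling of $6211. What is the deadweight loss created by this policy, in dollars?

0

Rearranging demand gives qd = 37183 - 4p; rearranging supply gives qs = 4p - 8417. In a free market, 37183 - 4p = 4p - 8417 gives the equilibrium p* = 5700, q* = 14383.
The ceiling of 6211 is above the equilibrium price 5700, so it is not binding; the market clears at p* = 5700, q* = 14383.
Since the control does not bind, no trades are prevented and deadweight loss is zero.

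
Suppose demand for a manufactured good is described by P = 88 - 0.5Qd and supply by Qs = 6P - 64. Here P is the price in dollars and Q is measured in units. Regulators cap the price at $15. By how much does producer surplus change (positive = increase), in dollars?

-1065

Rearranging demand gives Qd = 176 - 2P. In a free market, 176 - 2P = 6P - 64 gives the equilibrium P* = 30, Q* = 116.
Because the ceiling (15) lies below the market-clearing price, it is binding.
At P = 15: Qd = 176 - 2·15 = 146 and Qs = 6·15 - 64 = 26.
Producer surplus without the control is ½ · (30 - 32/3) · 116 = 3364/3.
With the ceiling, producers sell 26 units at 15, so PS = ½ · (15 - 32/3) · 26 = 169/3.
Change in producer surplus = 169/3 - 3364/3 = -1065.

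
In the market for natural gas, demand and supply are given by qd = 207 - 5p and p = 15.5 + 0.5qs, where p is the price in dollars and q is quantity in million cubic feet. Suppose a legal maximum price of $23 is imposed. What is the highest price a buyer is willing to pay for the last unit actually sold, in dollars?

38.4

Rearranging supply gives qs = 2p - 31. In a free market, 207 - 5p = 2p - 31 gives the equilibrium p* = 34, q* = 37.
The ceiling of 23 is below the equilibrium price 34, so it binds.
At p = 23: qd = 207 - 5·23 = 92 and qs = 2·23 - 31 = 15.
Only 15 units reach the market. On the demand curve, the marginal buyer's willingness to pay at q = 15 is (207 - 15)/5 = 38.4.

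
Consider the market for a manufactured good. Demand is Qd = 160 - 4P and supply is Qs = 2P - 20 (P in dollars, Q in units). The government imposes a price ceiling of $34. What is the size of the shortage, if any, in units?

In a free market, 160 - 4P = 2P - 20 gives the equilibrium P* = 30, Q* = 40.
The ceiling of 34 is above the equilibrium price 30, so it is not binding; the market clears at P* = 30, Q* = 40.
Since the control does not bind, there is no shortage.

0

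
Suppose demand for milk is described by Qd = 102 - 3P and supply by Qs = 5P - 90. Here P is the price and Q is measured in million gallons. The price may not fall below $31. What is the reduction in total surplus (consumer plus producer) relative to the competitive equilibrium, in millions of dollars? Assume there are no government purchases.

117.6

In a free market, 102 - 3P = 5P - 90 gives the equilibrium P* = 24, Q* = 30.
Since 31 > 24, the floor is binding.
At P = 31: Qd = 102 - 3·31 = 9 and Qs = 5·31 - 90 = 65.
Quantity traded falls to 9. At Q = 9 the demand price is (102 - 9)/3 = 31 and the supply price is (90 + 9)/5 = 19.8.
Deadweight loss = ½ · (31 - 19.8) · (30 - 9) = ½ · 11.2 · 21 = 117.6.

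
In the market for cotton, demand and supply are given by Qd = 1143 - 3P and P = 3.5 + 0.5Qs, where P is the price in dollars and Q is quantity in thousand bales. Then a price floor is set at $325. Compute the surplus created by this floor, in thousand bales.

475

Rearranging supply gives Qs = 2P - 7. Without the control the market clears where 1143 - 3P = 2P - 7, i.e. P* = 230 and Q* = 453.
The floor of 325 is above the equilibrium price 230, so it binds.
At P = 325: Qd = 1143 - 3·325 = 168 and Qs = 2·325 - 7 = 643.
Surplus = Qs - Qd = 643 - 168 = 475.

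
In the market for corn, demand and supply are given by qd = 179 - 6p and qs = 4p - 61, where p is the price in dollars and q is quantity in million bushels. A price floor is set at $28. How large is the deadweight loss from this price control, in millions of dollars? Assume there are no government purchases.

120

Equilibrium: 179 - 6p = 4p - 61, so 240 = 10p and p* = 24, q* = 35.
Because the floor (28) lies above the market-clearing price, it is binding.
At p = 28: qd = 179 - 6·28 = 11 and qs = 4·28 - 61 = 51.
Quantity traded falls to 11. At q = 11 the demand price is (179 - 11)/6 = 28 and the supply price is (61 + 11)/4 = 18.
Deadweight loss = ½ · (28 - 18) · (35 - 11) = ½ · 10 · 24 = 120.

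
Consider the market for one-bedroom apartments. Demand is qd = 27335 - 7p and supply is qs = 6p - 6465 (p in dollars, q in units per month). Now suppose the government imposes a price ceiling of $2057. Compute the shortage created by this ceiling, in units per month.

7059

In a free market, 27335 - 7p = 6p - 6465 gives the equilibrium p* = 2600, q* = 9135.
Because the ceiling (2057) lies below the market-clearing price, it is binding.
At p = 2057: qd = 27335 - 7·2057 = 12936 and qs = 6·2057 - 6465 = 5877.
Shortage = qd - qs = 12936 - 5877 = 7059.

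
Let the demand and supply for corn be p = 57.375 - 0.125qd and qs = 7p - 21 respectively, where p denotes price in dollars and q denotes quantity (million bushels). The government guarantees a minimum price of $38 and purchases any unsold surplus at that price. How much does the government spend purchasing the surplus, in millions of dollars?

3420

Rearranging demand gives qd = 459 - 8p. Equilibrium: 459 - 8p = 7p - 21, so 480 = 15p and p* = 32, q* = 203.
Since 38 > 32, the floor is binding.
At p = 38: qd = 459 - 8·38 = 155 and qs = 7·38 - 21 = 245.
Surplus = qs - qd = 90.
Government expenditure = surplus × support price = 90 × 38 = 3420.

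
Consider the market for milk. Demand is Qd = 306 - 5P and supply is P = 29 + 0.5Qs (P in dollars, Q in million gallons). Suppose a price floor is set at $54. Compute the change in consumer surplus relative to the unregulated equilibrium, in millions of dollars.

Rearranging supply gives Qs = 2P - 58. Setting quantity demanded equal to quantity supplied, 306 - 5P = 2P - 58, gives P* = 52 and Q* = 46.
The floor of 54 is above the equilibrium price 52, so it binds.
At P = 54: Qd = 306 - 5·54 = 36 and Qs = 2·54 - 58 = 50.
Consumer surplus without the control is ½ · (61.2 - 52) · 46 = 211.6.
With the floor, consumers buy 36 units at 54, so CS = ½ · (61.2 - 54) · 36 = 129.6.
Change in consumer surplus = 129.6 - 211.6 = -82.

-82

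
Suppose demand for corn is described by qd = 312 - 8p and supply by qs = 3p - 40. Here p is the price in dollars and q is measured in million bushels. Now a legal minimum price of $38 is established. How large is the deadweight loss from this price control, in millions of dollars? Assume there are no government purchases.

In a free market, 312 - 8p = 3p - 40 gives the equilibrium p* = 32, q* = 56.
Since 38 > 32, the floor is binding.
At p = 38: qd = 312 - 8·38 = 8 and qs = 3·38 - 40 = 74.
Quantity traded falls to 8. At q = 8 the demand price is (312 - 8)/8 = 38 and the supply price is (40 + 8)/3 = 16.
Deadweight loss = ½ · (38 - 16) · (56 - 8) = ½ · 22 · 48 = 528.

528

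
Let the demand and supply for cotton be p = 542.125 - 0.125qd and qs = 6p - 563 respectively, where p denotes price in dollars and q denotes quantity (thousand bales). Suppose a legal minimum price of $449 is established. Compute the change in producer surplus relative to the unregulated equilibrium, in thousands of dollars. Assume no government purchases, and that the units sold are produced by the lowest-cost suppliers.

Rearranging demand gives qd = 4337 - 8p. Setting quantity demanded equal to quantity supplied, 4337 - 8p = 6p - 563, gives p* = 350 and q* = 1537.
Since 449 > 350, the floor is binding.
At p = 449: qd = 4337 - 8·449 = 745 and qs = 6·449 - 563 = 2131.
Producer surplus without the control is ½ · (350 - 563/6) · 1537 = 2362369/12.
With the floor, 745 units are sold at 449. The supply price at q = 745 is 218, so PS = ½ · [(449 - 563/6) + (449 - 218)] · 745 = 2620165/12.
Change in producer surplus = 2620165/12 - 2362369/12 = 21483.

21483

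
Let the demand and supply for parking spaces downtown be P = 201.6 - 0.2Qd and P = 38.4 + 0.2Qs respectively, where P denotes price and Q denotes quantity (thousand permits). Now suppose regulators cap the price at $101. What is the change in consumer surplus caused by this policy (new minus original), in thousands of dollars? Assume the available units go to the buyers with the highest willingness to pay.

5044.5

Rearranging demand gives Qd = 1008 - 5P; rearranging supply gives Qs = 5P - 192. In a free market, 1008 - 5P = 5P - 192 gives the equilibrium P* = 120, Q* = 408.
Because the ceiling (101) lies below the market-clearing price, it is binding.
At P = 101: Qd = 1008 - 5·101 = 503 and Qs = 5·101 - 192 = 313.
Consumer surplus without the control is ½ · (201.6 - 120) · 408 = 16646.4.
With the ceiling, 313 units are sold at 101 (assume they go to the highest-value buyers). The demand price at Q = 313 is 139, so CS = ½ · [(201.6 - 101) + (139 - 101)] · 313 = 21690.9.
Change in consumer surplus = 21690.9 - 16646.4 = 5044.5.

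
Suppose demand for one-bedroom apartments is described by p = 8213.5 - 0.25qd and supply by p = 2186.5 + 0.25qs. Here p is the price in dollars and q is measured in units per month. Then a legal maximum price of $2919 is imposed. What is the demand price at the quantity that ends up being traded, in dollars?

Rearranging demand gives qd = 32854 - 4p; rearranging supply gives qs = 4p - 8746. Setting quantity demanded equal to quantity supplied, 32854 - 4p = 4p - 8746, gives p* = 5200 and q* = 12054.
The ceiling of 2919 is below the equilibrium price 5200, so it binds.
At p = 2919: qd = 32854 - 4·2919 = 21178 and qs = 4·2919 - 8746 = 2930.
Only 2930 units reach the market. On the demand curve, the marginal buyer's willingness to pay at q = 2930 is (32854 - 2930)/4 = 7481.

7481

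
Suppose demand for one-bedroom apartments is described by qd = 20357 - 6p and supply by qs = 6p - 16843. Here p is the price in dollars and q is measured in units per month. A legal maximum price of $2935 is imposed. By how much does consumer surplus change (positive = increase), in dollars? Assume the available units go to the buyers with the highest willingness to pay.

Without the control the market clears where 20357 - 6p = 6p - 16843, i.e. p* = 3100 and q* = 1757.
Since 2935 < 3100, the ceiling is binding.
At p = 2935: qd = 20357 - 6·2935 = 2747 and qs = 6·2935 - 16843 = 767.
Consumer surplus without the control is ½ · (20357/6 - 3100) · 1757 = 3087049/12.
With the ceiling, 767 units are sold at 2935 (assume they go to the highest-value buyers). The demand price at q = 767 is 3265, so CS = ½ · [(20357/6 - 2935) + (3265 - 2935)] · 767 = 3625609/12.
Change in consumer surplus = 3625609/12 - 3087049/12 = 44880.

44880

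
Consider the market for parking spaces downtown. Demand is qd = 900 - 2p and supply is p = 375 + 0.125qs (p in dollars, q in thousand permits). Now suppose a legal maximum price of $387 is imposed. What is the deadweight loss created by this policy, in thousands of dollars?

Rearranging supply gives qs = 8p - 3000. In a free market, 900 - 2p = 8p - 3000 gives the equilibrium p* = 390, q* = 120.
Since 387 < 390, the ceiling is binding.
At p = 387: qd = 900 - 2·387 = 126 and qs = 8·387 - 3000 = 96.
Quantity traded falls to 96. At q = 96 the demand price is (900 - 96)/2 = 402 and the supply price is (3000 + 96)/8 = 387.
Deadweight loss = ½ · (402 - 387) · (120 - 96) = ½ · 15 · 24 = 180.

180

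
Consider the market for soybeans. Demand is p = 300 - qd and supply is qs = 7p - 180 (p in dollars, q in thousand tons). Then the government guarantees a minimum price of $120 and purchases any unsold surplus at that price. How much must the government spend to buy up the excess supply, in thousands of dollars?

57600

Rearranging demand gives qd = 300 - p. Without the control the market clears where 300 - p = 7p - 180, i.e. p* = 60 and q* = 240.
The floor of 120 is above the equilibrium price 60, so it binds.
At p = 120: qd = 300 - 120 = 180 and qs = 7·120 - 180 = 660.
Surplus = qs - qd = 480.
Government expenditure = surplus × support price = 480 × 120 = 57600.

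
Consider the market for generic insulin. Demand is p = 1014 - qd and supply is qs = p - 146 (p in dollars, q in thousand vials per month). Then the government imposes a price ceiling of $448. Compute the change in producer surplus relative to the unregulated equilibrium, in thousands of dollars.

Rearranging demand gives qd = 1014 - p. Setting quantity demanded equal to quantity supplied, 1014 - p = p - 146, gives p* = 580 and q* = 434.
Because the ceiling (448) lies below the market-clearing price, it is binding.
At p = 448: qd = 1014 - 448 = 566 and qs = 448 - 146 = 302.
Producer surplus without the control is ½ · (580 - 146) · 434 = 94178.
With the ceiling, producers sell 302 units at 448, so PS = ½ · (448 - 146) · 302 = 45602.
Change in producer surplus = 45602 - 94178 = -48576.

-48576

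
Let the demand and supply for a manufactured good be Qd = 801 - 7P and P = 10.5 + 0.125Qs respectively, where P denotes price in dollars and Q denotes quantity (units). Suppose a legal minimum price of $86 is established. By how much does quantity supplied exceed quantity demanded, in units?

405

Rearranging supply gives Qs = 8P - 84. Setting quantity demanded equal to quantity supplied, 801 - 7P = 8P - 84, gives P* = 59 and Q* = 388.
Because the floor (86) lies above the market-clearing price, it is binding.
At P = 86: Qd = 801 - 7·86 = 199 and Qs = 8·86 - 84 = 604.
Surplus = Qs - Qd = 604 - 199 = 405.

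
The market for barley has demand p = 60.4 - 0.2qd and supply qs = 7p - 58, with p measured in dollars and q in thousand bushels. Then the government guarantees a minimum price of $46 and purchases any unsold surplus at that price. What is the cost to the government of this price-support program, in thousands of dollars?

8832

Rearranging demand gives qd = 302 - 5p. Setting quantity demanded equal to quantity supplied, 302 - 5p = 7p - 58, gives p* = 30 and q* = 152.
The floor of 46 is above the equilibrium price 30, so it binds.
At p = 46: qd = 302 - 5·46 = 72 and qs = 7·46 - 58 = 264.
Surplus = qs - qd = 192.
Government expenditure = surplus × support price = 192 × 46 = 8832.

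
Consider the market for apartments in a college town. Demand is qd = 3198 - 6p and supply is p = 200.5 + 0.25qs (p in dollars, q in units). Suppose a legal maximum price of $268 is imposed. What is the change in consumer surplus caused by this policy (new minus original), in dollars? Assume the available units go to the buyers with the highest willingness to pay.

Rearranging supply gives qs = 4p - 802. Setting quantity demanded equal to quantity supplied, 3198 - 6p = 4p - 802, gives p* = 400 and q* = 798.
Since 268 < 400, the ceiling is binding.
At p = 268: qd = 3198 - 6·268 = 1590 and qs = 4·268 - 802 = 270.
Consumer surplus without the control is ½ · (533 - 400) · 798 = 53067.
With the ceiling, 270 units are sold at 268 (assume they go to the highest-value buyers). The demand price at q = 270 is 488, so CS = ½ · [(533 - 268) + (488 - 268)] · 270 = 65475.
Change in consumer surplus = 65475 - 53067 = 12408.

12408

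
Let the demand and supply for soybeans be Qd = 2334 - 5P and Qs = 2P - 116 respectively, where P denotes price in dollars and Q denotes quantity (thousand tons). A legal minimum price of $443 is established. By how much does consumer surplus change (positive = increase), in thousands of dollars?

Equilibrium: 2334 - 5P = 2P - 116, so 2450 = 7P and P* = 350, Q* = 584.
The floor of 443 is above the equilibrium price 350, so it binds.
At P = 443: Qd = 2334 - 5·443 = 119 and Qs = 2·443 - 116 = 770.
Consumer surplus without the control is ½ · (466.8 - 350) · 584 = 34105.6.
With the floor, consumers buy 119 units at 443, so CS = ½ · (466.8 - 443) · 119 = 1416.1.
Change in consumer surplus = 1416.1 - 34105.6 = -32689.5.

-32689.5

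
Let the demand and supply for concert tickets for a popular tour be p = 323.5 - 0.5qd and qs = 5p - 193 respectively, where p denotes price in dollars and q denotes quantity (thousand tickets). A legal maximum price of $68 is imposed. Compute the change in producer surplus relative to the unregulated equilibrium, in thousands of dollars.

-14404

Rearranging demand gives qd = 647 - 2p. In a free market, 647 - 2p = 5p - 193 gives the equilibrium p* = 120, q* = 407.
Since 68 < 120, the ceiling is binding.
At p = 68: qd = 647 - 2·68 = 511 and qs = 5·68 - 193 = 147.
Producer surplus without the control is ½ · (120 - 38.6) · 407 = 16564.9.
With the ceiling, producers sell 147 units at 68, so PS = ½ · (68 - 38.6) · 147 = 2160.9.
Change in producer surplus = 2160.9 - 16564.9 = -14404.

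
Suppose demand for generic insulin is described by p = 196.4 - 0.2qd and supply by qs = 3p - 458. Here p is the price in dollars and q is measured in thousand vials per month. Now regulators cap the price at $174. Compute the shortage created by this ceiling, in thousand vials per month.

Rearranging demand gives qd = 982 - 5p. Equilibrium: 982 - 5p = 3p - 458, so 1440 = 8p and p* = 180, q* = 82.
Since 174 < 180, the ceiling is binding.
At p = 174: qd = 982 - 5·174 = 112 and qs = 3·174 - 458 = 64.
Shortage = qd - qs = 112 - 64 = 48.

48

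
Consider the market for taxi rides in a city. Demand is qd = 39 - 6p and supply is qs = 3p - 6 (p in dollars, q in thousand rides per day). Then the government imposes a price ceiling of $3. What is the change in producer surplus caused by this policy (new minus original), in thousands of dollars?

Setting quantity demanded equal to quantity supplied, 39 - 6p = 3p - 6, gives p* = 5 and q* = 9.
The ceiling of 3 is below the equilibrium price 5, so it binds.
At p = 3: qd = 39 - 6·3 = 21 and qs = 3·3 - 6 = 3.
Producer surplus without the control is ½ · (5 - 2) · 9 = 13.5.
With the ceiling, producers sell 3 units at 3, so PS = ½ · (3 - 2) · 3 = 1.5.
Change in producer surplus = 1.5 - 13.5 = -12.

-12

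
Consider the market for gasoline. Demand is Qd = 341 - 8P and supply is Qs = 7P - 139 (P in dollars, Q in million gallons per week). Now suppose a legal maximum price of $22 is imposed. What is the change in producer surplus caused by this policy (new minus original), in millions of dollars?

Equilibrium: 341 - 8P = 7P - 139, so 480 = 15P and P* = 32, Q* = 85.
Since 22 < 32, the ceiling is binding.
At P = 22: Qd = 341 - 8·22 = 165 and Qs = 7·22 - 139 = 15.
Producer surplus without the control is ½ · (32 - 139/7) · 85 = 7225/14.
With the ceiling, producers sell 15 units at 22, so PS = ½ · (22 - 139/7) · 15 = 225/14.
Change in producer surplus = 225/14 - 7225/14 = -500.

-500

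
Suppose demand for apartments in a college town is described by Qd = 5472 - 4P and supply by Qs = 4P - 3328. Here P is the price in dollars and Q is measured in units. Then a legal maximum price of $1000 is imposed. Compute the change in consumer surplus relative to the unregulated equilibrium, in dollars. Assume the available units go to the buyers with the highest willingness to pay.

Without the control the market clears where 5472 - 4P = 4P - 3328, i.e. P* = 1100 and Q* = 1072.
Because the ceiling (1000) lies below the market-clearing price, it is binding.
At P = 1000: Qd = 5472 - 4·1000 = 1472 and Qs = 4·1000 - 3328 = 672.
Consumer surplus without the control is ½ · (1368 - 1100) · 1072 = 143648.
With the ceiling, 672 units are sold at 1000 (assume they go to the highest-value buyers). The demand price at Q = 672 is 1200, so CS = ½ · [(1368 - 1000) + (1200 - 1000)] · 672 = 190848.
Change in consumer surplus = 190848 - 143648 = 47200.

47200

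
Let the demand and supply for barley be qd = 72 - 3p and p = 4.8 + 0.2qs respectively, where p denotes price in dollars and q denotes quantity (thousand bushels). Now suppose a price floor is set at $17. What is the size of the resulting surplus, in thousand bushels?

40

Rearranging supply gives qs = 5p - 24. Without the control the market clears where 72 - 3p = 5p - 24, i.e. p* = 12 and q* = 36.
The floor of 17 is above the equilibrium price 12, so it binds.
At p = 17: qd = 72 - 3·17 = 21 and qs = 5·17 - 24 = 61.
Surplus = qs - qd = 61 - 21 = 40.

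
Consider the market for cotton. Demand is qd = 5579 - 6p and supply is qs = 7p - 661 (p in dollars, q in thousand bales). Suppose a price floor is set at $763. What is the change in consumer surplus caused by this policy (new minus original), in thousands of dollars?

-523550

Without the control the market clears where 5579 - 6p = 7p - 661, i.e. p* = 480 and q* = 2699.
Since 763 > 480, the floor is binding.
At p = 763: qd = 5579 - 6·763 = 1001 and qs = 7·763 - 661 = 4680.
Consumer surplus without the control is ½ · (5579/6 - 480) · 2699 = 7284601/12.
With the floor, consumers buy 1001 units at 763, so CS = ½ · (5579/6 - 763) · 1001 = 1002001/12.
Change in consumer surplus = 1002001/12 - 7284601/12 = -523550.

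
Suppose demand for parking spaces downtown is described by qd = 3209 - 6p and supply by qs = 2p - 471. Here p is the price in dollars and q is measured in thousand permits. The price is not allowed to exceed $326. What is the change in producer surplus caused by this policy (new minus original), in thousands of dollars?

In a free market, 3209 - 6p = 2p - 471 gives the equilibrium p* = 460, q* = 449.
Because the ceiling (326) lies below the market-clearing price, it is binding.
At p = 326: qd = 3209 - 6·326 = 1253 and qs = 2·326 - 471 = 181.
Producer surplus without the control is ½ · (460 - 235.5) · 449 = 50400.25.
With the ceiling, producers sell 181 units at 326, so PS = ½ · (326 - 235.5) · 181 = 8190.25.
Change in producer surplus = 8190.25 - 50400.25 = -42210.

-42210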